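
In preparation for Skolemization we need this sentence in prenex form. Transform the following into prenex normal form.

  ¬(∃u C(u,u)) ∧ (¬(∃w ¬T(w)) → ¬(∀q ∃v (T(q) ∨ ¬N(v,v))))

Rewrite implications/biconditionals: A → B as ¬A ∨ B.
  ¬(∃u C(u,u)) ∧ (¬¬(∃w ¬T(w)) ∨ ¬(∀q ∃v (T(q) ∨ ¬N(v,v))))
Move each ¬ inward, flipping quantifiers it crosses:
  (∀u ¬C(u,u)) ∧ ((∃w ¬T(w)) ∨ (∃q ∀v (¬T(q) ∧ N(v,v))))
All bound variables are already distinct, so no renaming is needed.
Extract every quantifier outward, since the variables are now distinct and don't occur free across branches:
  ∀u ∃w ∃q ∀v (¬C(u,u) ∧ (¬T(w) ∨ ¬T(q) ∧ N(v,v)))

∀u ∃w ∃q ∀v (¬C(u,u) ∧ (¬T(w) ∨ ¬T(q) ∧ N(v,v)))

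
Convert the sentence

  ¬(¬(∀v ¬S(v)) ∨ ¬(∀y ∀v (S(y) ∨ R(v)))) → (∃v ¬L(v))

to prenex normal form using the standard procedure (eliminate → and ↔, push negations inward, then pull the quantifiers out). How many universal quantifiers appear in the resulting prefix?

Rewrite implications/biconditionals: A → B as ¬A ∨ B.
  ¬¬(¬(∀v ¬S(v)) ∨ ¬(∀y ∀v (S(y) ∨ R(v)))) ∨ (∃v ¬L(v))
Push ¬ through the quantifiers and connectives to reach negation normal form:
  (∃v S(v)) ∨ (∃y ∃v (¬S(y) ∧ ¬R(v))) ∨ (∃v ¬L(v))
Standardize variables apart so no two quantifiers bind the same name: v↦r, v↦z.
  (∃v S(v)) ∨ (∃y ∃r (¬S(y) ∧ ¬R(r))) ∨ (∃z ¬L(z))
Pull the quantifiers to the front (each side's bound variable is not free in the other side):
  ∃v ∃y ∃r ∃z (S(v) ∨ ¬S(y) ∧ ¬R(r) ∨ ¬L(z))
The prefix is ∃v ∃y ∃r ∃z: 0 universal, 4 existential.

0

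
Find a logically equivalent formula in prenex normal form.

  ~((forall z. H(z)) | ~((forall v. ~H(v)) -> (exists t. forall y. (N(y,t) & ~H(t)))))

Eliminate → and ↔ using ¬ and ∨.
  ~((forall z. H(z)) | ~(~(forall v. ~H(v)) | (exists t. forall y. (N(y,t) & ~H(t)))))
Drive negations inward (¬∀x A ≡ ∃x ¬A, ¬∃x A ≡ ∀x ¬A, De Morgan for ∧/∨):
  (exists z. ~H(z)) & ((exists v. H(v)) | (exists t. forall y. (N(y,t) & ~H(t))))
Extract every quantifier outward, since the variables are now distinct and don't occur free across branches:
  exists z. exists v. exists t. forall y. (~H(z) & (H(v) | N(y,t) & ~H(t)))

exists z. exists v. exists t. forall y. (~H(z) & (H(v) | N(y,t) & ~H(t)))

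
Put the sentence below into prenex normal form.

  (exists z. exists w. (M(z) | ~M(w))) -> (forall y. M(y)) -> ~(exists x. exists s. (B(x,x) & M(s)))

Eliminate → and ↔ using ¬ and ∨.
  ~(exists z. exists w. (M(z) | ~M(w))) | ~(forall y. M(y)) | ~(exists x. exists s. (B(x,x) & M(s)))
Move each ¬ inward, flipping quantifiers it crosses:
  (forall z. forall w. (~M(z) & M(w))) | (exists y. ~M(y)) | (forall x. forall s. (~B(x,x) | ~M(s)))
Extract every quantifier outward, since the variables are now distinct and don't occur free across branches:
  forall z. forall w. exists y. forall x. forall s. (~M(z) & M(w) | ~M(y) | ~B(x,x) | ~M(s))

forall z. forall w. exists y. forall x. forall s. (~M(z) & M(w) | ~M(y) | ~B(x,x) | ~M(s))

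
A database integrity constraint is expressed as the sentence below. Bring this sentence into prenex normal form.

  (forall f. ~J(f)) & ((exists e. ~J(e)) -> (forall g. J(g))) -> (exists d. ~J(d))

exists f. exists e. exists g. exists d. (J(f) | ~J(e) & ~J(g) | ~J(d))

Eliminate → and ↔ using ¬ and ∨.
  ~((forall f. ~J(f)) & (~(exists e. ~J(e)) | (forall g. J(g)))) | (exists d. ~J(d))
Move each ¬ inward, flipping quantifiers it crosses:
  (exists f. J(f)) | (exists e. ~J(e)) & (exists g. ~J(g)) | (exists d. ~J(d))
Pull the quantifiers to the front (each side's bound variable is not free in the other side):
  exists f. exists e. exists g. exists d. (J(f) | ~J(e) & ~J(g) | ~J(d))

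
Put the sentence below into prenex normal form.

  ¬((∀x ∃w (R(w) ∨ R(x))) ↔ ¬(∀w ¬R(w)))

∀x ∃w ∀z1 ∃x1 ∃v1 ∀z ((R(w) ∨ R(x)) ∧ ¬R(z1) ∨ R(x1) ∧ ¬R(z) ∧ ¬R(v1))

Eliminate → and ↔ using ¬ and ∨; A ↔ B as (¬A ∨ B) ∧ (¬B ∨ A).
  ¬((¬(∀x ∃w (R(w) ∨ R(x))) ∨ ¬(∀w ¬R(w))) ∧ (¬¬(∀w ¬R(w)) ∨ (∀x ∃w (R(w) ∨ R(x)))))
Move each ¬ inward, flipping quantifiers it crosses:
  (∀x ∃w (R(w) ∨ R(x))) ∧ (∀w ¬R(w)) ∨ (∃w R(w)) ∧ (∃x ∀w (¬R(w) ∧ ¬R(x)))
Rename bound variables to avoid capture: w↦z1, w↦x1, x↦v1, w↦z.
  (∀x ∃w (R(w) ∨ R(x))) ∧ (∀z1 ¬R(z1)) ∨ (∃x1 R(x1)) ∧ (∃v1 ∀z (¬R(z) ∧ ¬R(v1)))
Finally move all quantifiers to the prefix:
  ∀x ∃w ∀z1 ∃x1 ∃v1 ∀z ((R(w) ∨ R(x)) ∧ ¬R(z1) ∨ R(x1) ∧ ¬R(z) ∧ ¬R(v1))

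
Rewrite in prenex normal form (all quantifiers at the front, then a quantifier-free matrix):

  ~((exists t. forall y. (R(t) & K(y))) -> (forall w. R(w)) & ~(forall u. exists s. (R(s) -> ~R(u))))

First replace A → B with ¬A ∨ B.
  ~(~(exists t. forall y. (R(t) & K(y))) | (forall w. R(w)) & ~(forall u. exists s. (~R(s) | ~R(u))))
Push ¬ through the quantifiers and connectives to reach negation normal form:
  (exists t. forall y. (R(t) & K(y))) & ((exists w. ~R(w)) | (forall u. exists s. (~R(s) | ~R(u))))
All bound variables are already distinct, so no renaming is needed.
Pull the quantifiers to the front (each side's bound variable is not free in the other side):
  exists t. forall y. exists w. forall u. exists s. (R(t) & K(y) & (~R(w) | ~R(s) | ~R(u)))

exists t. forall y. exists w. forall u. exists s. (R(t) & K(y) & (~R(w) | ~R(s) | ~R(u)))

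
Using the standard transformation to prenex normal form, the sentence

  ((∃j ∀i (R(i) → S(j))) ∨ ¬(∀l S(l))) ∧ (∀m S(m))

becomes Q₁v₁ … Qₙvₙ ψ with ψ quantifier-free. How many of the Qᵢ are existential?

2

Rewrite implications/biconditionals: A → B as ¬A ∨ B.
  ((∃j ∀i (¬R(i) ∨ S(j))) ∨ ¬(∀l S(l))) ∧ (∀m S(m))
Move each ¬ inward, flipping quantifiers it crosses:
  ((∃j ∀i (¬R(i) ∨ S(j))) ∨ (∃l ¬S(l))) ∧ (∀m S(m))
Pull the quantifiers to the front (each side's bound variable is not free in the other side):
  ∃j ∀i ∃l ∀m ((¬R(i) ∨ S(j) ∨ ¬S(l)) ∧ S(m))
The prefix is ∃j ∀i ∃l ∀m: 2 universal, 2 existential.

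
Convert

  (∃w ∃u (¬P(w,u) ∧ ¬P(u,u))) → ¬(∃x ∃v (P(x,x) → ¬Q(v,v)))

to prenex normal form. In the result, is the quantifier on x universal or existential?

universal

Rewrite implications/biconditionals: A → B as ¬A ∨ B.
  ¬(∃w ∃u (¬P(w,u) ∧ ¬P(u,u))) ∨ ¬(∃x ∃v (¬P(x,x) ∨ ¬Q(v,v)))
Push ¬ through the quantifiers and connectives to reach negation normal form:
  (∀w ∀u (P(w,u) ∨ P(u,u))) ∨ (∀x ∀v (P(x,x) ∧ Q(v,v)))
All bound variables are already distinct, so no renaming is needed.
Extract every quantifier outward, since the variables are now distinct and don't occur free across branches:
  ∀w ∀u ∀x ∀v (P(w,u) ∨ P(u,u) ∨ P(x,x) ∧ Q(v,v))
The quantifier ∃x sits under an odd number of negations (counting the antecedent side of each →), so it flips to ∀x.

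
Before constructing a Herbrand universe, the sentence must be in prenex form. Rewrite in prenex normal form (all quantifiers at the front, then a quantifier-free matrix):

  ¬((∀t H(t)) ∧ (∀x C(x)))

Move each ¬ inward, flipping quantifiers it crosses:
  (∃t ¬H(t)) ∨ (∃x ¬C(x))
All bound variables are already distinct, so no renaming is needed.
Pull the quantifiers to the front (each side's bound variable is not free in the other side):
  ∃t ∃x (¬H(t) ∨ ¬C(x))

∃t ∃x (¬H(t) ∨ ¬C(x))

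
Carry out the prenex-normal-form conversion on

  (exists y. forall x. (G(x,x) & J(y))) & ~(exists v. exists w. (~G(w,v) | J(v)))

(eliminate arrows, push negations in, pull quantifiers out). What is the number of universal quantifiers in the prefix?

3

Move each ¬ inward, flipping quantifiers it crosses:
  (exists y. forall x. (G(x,x) & J(y))) & (forall v. forall w. (G(w,v) & ~J(v)))
All bound variables are already distinct, so no renaming is needed.
Finally move all quantifiers to the prefix:
  exists y. forall x. forall v. forall w. (G(x,x) & J(y) & G(w,v) & ~J(v))
The prefix is exists y forall x forall v forall w: 3 universal, 1 existential.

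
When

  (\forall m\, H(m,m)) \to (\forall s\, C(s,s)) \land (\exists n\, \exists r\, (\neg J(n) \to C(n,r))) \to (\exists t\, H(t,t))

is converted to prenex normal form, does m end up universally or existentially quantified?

Rewrite implications/biconditionals: A → B as ¬A ∨ B.
  \neg (\forall m\, H(m,m)) \lor \neg ((\forall s\, C(s,s)) \land (\exists n\, \exists r\, (\neg \neg J(n) \lor C(n,r)))) \lor (\exists t\, H(t,t))
Move each ¬ inward, flipping quantifiers it crosses:
  (\exists m\, \neg H(m,m)) \lor (\exists s\, \neg C(s,s)) \lor (\forall n\, \forall r\, (\neg J(n) \land \neg C(n,r))) \lor (\exists t\, H(t,t))
All bound variables are already distinct, so no renaming is needed.
Finally move all quantifiers to the prefix:
  \exists m\, \exists s\, \forall n\, \forall r\, \exists t\, (\neg H(m,m) \lor \neg C(s,s) \lor \neg J(n) \land \neg C(n,r) \lor H(t,t))
The quantifier \forall m sits under an odd number of negations (counting the antecedent side of each →), so it flips to \exists m.

existential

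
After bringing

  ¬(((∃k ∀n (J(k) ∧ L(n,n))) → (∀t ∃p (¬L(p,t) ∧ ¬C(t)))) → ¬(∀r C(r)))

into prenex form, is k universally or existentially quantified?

Rewrite implications/biconditionals: A → B as ¬A ∨ B.
  ¬(¬(¬(∃k ∀n (J(k) ∧ L(n,n))) ∨ (∀t ∃p (¬L(p,t) ∧ ¬C(t)))) ∨ ¬(∀r C(r)))
Drive negations inward (¬∀x A ≡ ∃x ¬A, ¬∃x A ≡ ∀x ¬A, De Morgan for ∧/∨):
  ((∀k ∃n (¬J(k) ∨ ¬L(n,n))) ∨ (∀t ∃p (¬L(p,t) ∧ ¬C(t)))) ∧ (∀r C(r))
All bound variables are already distinct, so no renaming is needed.
Finally move all quantifiers to the prefix:
  ∀k ∃n ∀t ∃p ∀r ((¬J(k) ∨ ¬L(n,n) ∨ ¬L(p,t) ∧ ¬C(t)) ∧ C(r))
The quantifier ∃k sits under an odd number of negations (counting the antecedent side of each →), so it flips to ∀k.

universal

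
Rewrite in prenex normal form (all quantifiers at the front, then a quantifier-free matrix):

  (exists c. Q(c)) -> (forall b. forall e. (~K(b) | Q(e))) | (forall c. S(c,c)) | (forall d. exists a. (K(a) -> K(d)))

forall c. forall b. forall e. forall x. forall d. exists a. (~Q(c) | ~K(b) | Q(e) | S(x,x) | ~K(a) | K(d))

First replace A → B with ¬A ∨ B.
  ~(exists c. Q(c)) | (forall b. forall e. (~K(b) | Q(e))) | (forall c. S(c,c)) | (forall d. exists a. (~K(a) | K(d)))
Drive negations inward (¬∀x A ≡ ∃x ¬A, ¬∃x A ≡ ∀x ¬A, De Morgan for ∧/∨):
  (forall c. ~Q(c)) | (forall b. forall e. (~K(b) | Q(e))) | (forall c. S(c,c)) | (forall d. exists a. (~K(a) | K(d)))
Standardize variables apart so no two quantifiers bind the same name: c↦x.
  (forall c. ~Q(c)) | (forall b. forall e. (~K(b) | Q(e))) | (forall x. S(x,x)) | (forall d. exists a. (~K(a) | K(d)))
Pull the quantifiers to the front (each side's bound variable is not free in the other side):
  forall c. forall b. forall e. forall x. forall d. exists a. (~Q(c) | ~K(b) | Q(e) | S(x,x) | ~K(a) | K(d))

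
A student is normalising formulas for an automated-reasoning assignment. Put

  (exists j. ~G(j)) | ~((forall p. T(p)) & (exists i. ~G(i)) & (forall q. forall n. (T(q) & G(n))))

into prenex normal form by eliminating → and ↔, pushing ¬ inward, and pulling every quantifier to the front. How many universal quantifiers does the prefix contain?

1

Move each ¬ inward, flipping quantifiers it crosses:
  (exists j. ~G(j)) | (exists p. ~T(p)) | (forall i. G(i)) | (exists q. exists n. (~T(q) | ~G(n)))
Extract every quantifier outward, since the variables are now distinct and don't occur free across branches:
  exists j. exists p. forall i. exists q. exists n. (~G(j) | ~T(p) | G(i) | ~T(q) | ~G(n))
The prefix is exists j exists p forall i exists q exists n: 1 universal, 4 existential.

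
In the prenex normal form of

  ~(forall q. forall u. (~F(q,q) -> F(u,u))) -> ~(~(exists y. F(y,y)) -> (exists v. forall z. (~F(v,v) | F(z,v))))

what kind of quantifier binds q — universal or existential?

Rewrite implications/biconditionals: A → B as ¬A ∨ B.
  ~~(forall q. forall u. (~~F(q,q) | F(u,u))) | ~(~~(exists y. F(y,y)) | (exists v. forall z. (~F(v,v) | F(z,v))))
Drive negations inward (¬∀x A ≡ ∃x ¬A, ¬∃x A ≡ ∀x ¬A, De Morgan for ∧/∨):
  (forall q. forall u. (F(q,q) | F(u,u))) | (forall y. ~F(y,y)) & (forall v. exists z. (F(v,v) & ~F(z,v)))
All bound variables are already distinct, so no renaming is needed.
Pull the quantifiers to the front (each side's bound variable is not free in the other side):
  forall q. forall u. forall y. forall v. exists z. (F(q,q) | F(u,u) | ~F(y,y) & F(v,v) & ~F(z,v))
The quantifier forall q sits under an even number of negations (counting the antecedent side of each →), so it remains universal.

universal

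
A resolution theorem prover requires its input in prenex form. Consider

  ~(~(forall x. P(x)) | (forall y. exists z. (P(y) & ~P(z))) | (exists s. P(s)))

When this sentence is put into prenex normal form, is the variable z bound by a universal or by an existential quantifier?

Move each ¬ inward, flipping quantifiers it crosses:
  (forall x. P(x)) & (exists y. forall z. (~P(y) | P(z))) & (forall s. ~P(s))
All bound variables are already distinct, so no renaming is needed.
Pull the quantifiers to the front (each side's bound variable is not free in the other side):
  forall x. exists y. forall z. forall s. (P(x) & (~P(y) | P(z)) & ~P(s))
The quantifier exists z sits under an odd number of negations, so it flips to forall z.

universal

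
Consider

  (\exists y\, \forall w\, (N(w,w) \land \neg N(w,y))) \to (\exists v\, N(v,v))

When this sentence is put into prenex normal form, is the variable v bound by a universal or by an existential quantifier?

First replace A → B with ¬A ∨ B.
  \neg (\exists y\, \forall w\, (N(w,w) \land \neg N(w,y))) \lor (\exists v\, N(v,v))
Drive negations inward (¬∀x A ≡ ∃x ¬A, ¬∃x A ≡ ∀x ¬A, De Morgan for ∧/∨):
  (\forall y\, \exists w\, (\neg N(w,w) \lor N(w,y))) \lor (\exists v\, N(v,v))
Pull the quantifiers to the front (each side's bound variable is not free in the other side):
  \forall y\, \exists w\, \exists v\, (\neg N(w,w) \lor N(w,y) \lor N(v,v))
The quantifier \exists v sits under an even number of negations (counting the antecedent side of each →), so it remains existential.

existential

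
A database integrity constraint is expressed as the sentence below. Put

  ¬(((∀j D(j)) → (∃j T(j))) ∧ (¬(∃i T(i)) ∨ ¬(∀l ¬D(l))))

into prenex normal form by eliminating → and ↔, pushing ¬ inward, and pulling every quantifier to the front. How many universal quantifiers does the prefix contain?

3

First replace A → B with ¬A ∨ B.
  ¬((¬(∀j D(j)) ∨ (∃j T(j))) ∧ (¬(∃i T(i)) ∨ ¬(∀l ¬D(l))))
Push ¬ through the quantifiers and connectives to reach negation normal form:
  (∀j D(j)) ∧ (∀j ¬T(j)) ∨ (∃i T(i)) ∧ (∀l ¬D(l))
Give each quantifier a distinct variable: j↦z.
  (∀j D(j)) ∧ (∀z ¬T(z)) ∨ (∃i T(i)) ∧ (∀l ¬D(l))
Pull the quantifiers to the front (each side's bound variable is not free in the other side):
  ∀j ∀z ∃i ∀l (D(j) ∧ ¬T(z) ∨ T(i) ∧ ¬D(l))
The prefix is ∀j ∀z ∃i ∀l: 3 universal, 1 existential.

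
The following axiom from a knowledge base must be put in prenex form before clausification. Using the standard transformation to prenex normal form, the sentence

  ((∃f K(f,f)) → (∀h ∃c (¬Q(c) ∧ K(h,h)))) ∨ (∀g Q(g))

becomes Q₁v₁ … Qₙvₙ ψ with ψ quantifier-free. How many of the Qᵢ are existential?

First replace A → B with ¬A ∨ B.
  ¬(∃f K(f,f)) ∨ (∀h ∃c (¬Q(c) ∧ K(h,h))) ∨ (∀g Q(g))
Move each ¬ inward, flipping quantifiers it crosses:
  (∀f ¬K(f,f)) ∨ (∀h ∃c (¬Q(c) ∧ K(h,h))) ∨ (∀g Q(g))
All bound variables are already distinct, so no renaming is needed.
Extract every quantifier outward, since the variables are now distinct and don't occur free across branches:
  ∀f ∀h ∃c ∀g (¬K(f,f) ∨ ¬Q(c) ∧ K(h,h) ∨ Q(g))
The prefix is ∀f ∀h ∃c ∀g: 3 universal, 1 existential.

1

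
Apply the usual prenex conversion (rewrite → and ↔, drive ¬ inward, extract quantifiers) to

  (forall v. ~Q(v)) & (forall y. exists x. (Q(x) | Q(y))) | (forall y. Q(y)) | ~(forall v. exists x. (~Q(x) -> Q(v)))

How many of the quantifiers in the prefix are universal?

First replace A → B with ¬A ∨ B.
  (forall v. ~Q(v)) & (forall y. exists x. (Q(x) | Q(y))) | (forall y. Q(y)) | ~(forall v. exists x. (~~Q(x) | Q(v)))
Move each ¬ inward, flipping quantifiers it crosses:
  (forall v. ~Q(v)) & (forall y. exists x. (Q(x) | Q(y))) | (forall y. Q(y)) | (exists v. forall x. (~Q(x) & ~Q(v)))
Give each quantifier a distinct variable: y↦w, v↦u, x↦c.
  (forall v. ~Q(v)) & (forall y. exists x. (Q(x) | Q(y))) | (forall w. Q(w)) | (exists u. forall c. (~Q(c) & ~Q(u)))
Pull the quantifiers to the front (each side's bound variable is not free in the other side):
  forall v. forall y. exists x. forall w. exists u. forall c. (~Q(v) & (Q(x) | Q(y)) | Q(w) | ~Q(c) & ~Q(u))
The prefix is forall v forall y exists x forall w exists u forall c: 4 universal, 2 existential.

4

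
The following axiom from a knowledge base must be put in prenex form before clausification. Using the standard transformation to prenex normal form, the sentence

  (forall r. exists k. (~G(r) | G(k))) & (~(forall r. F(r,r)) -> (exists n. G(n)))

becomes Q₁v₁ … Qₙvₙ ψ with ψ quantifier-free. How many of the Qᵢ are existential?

2

Eliminate → and ↔ using ¬ and ∨.
  (forall r. exists k. (~G(r) | G(k))) & (~~(forall r. F(r,r)) | (exists n. G(n)))
Drive negations inward (¬∀x A ≡ ∃x ¬A, ¬∃x A ≡ ∀x ¬A, De Morgan for ∧/∨):
  (forall r. exists k. (~G(r) | G(k))) & ((forall r. F(r,r)) | (exists n. G(n)))
Rename bound variables to avoid capture: r↦y1.
  (forall r. exists k. (~G(r) | G(k))) & ((forall y1. F(y1,y1)) | (exists n. G(n)))
Extract every quantifier outward, since the variables are now distinct and don't occur free across branches:
  forall r. exists k. forall y1. exists n. ((~G(r) | G(k)) & (F(y1,y1) | G(n)))
The prefix is forall r exists k forall y1 exists n: 2 universal, 2 existential.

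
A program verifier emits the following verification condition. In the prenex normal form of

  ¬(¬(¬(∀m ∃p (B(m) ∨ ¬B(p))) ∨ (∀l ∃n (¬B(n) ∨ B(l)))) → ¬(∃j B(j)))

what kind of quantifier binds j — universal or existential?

Rewrite implications/biconditionals: A → B as ¬A ∨ B.
  ¬(¬¬(¬(∀m ∃p (B(m) ∨ ¬B(p))) ∨ (∀l ∃n (¬B(n) ∨ B(l)))) ∨ ¬(∃j B(j)))
Drive negations inward (¬∀x A ≡ ∃x ¬A, ¬∃x A ≡ ∀x ¬A, De Morgan for ∧/∨):
  (∀m ∃p (B(m) ∨ ¬B(p))) ∧ (∃l ∀n (B(n) ∧ ¬B(l))) ∧ (∃j B(j))
All bound variables are already distinct, so no renaming is needed.
Finally move all quantifiers to the prefix:
  ∀m ∃p ∃l ∀n ∃j ((B(m) ∨ ¬B(p)) ∧ B(n) ∧ ¬B(l) ∧ B(j))
The quantifier ∃j sits under an even number of negations (counting the antecedent side of each →), so it remains existential.

existential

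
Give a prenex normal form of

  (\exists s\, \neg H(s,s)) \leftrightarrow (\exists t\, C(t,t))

\forall s\, \exists t\, \forall b\, \exists w1\, ((H(s,s) \lor C(t,t)) \land (\neg C(b,b) \lor \neg H(w1,w1)))

Eliminate → and ↔ using ¬ and ∨; A ↔ B as (¬A ∨ B) ∧ (¬B ∨ A).
  (\neg (\exists s\, \neg H(s,s)) \lor (\exists t\, C(t,t))) \land (\neg (\exists t\, C(t,t)) \lor (\exists s\, \neg H(s,s)))
Move each ¬ inward, flipping quantifiers it crosses:
  ((\forall s\, H(s,s)) \lor (\exists t\, C(t,t))) \land ((\forall t\, \neg C(t,t)) \lor (\exists s\, \neg H(s,s)))
Give each quantifier a distinct variable: t↦b, s↦w1.
  ((\forall s\, H(s,s)) \lor (\exists t\, C(t,t))) \land ((\forall b\, \neg C(b,b)) \lor (\exists w1\, \neg H(w1,w1)))
Extract every quantifier outward, since the variables are now distinct and don't occur free across branches:
  \forall s\, \exists t\, \forall b\, \exists w1\, ((H(s,s) \lor C(t,t)) \land (\neg C(b,b) \lor \neg H(w1,w1)))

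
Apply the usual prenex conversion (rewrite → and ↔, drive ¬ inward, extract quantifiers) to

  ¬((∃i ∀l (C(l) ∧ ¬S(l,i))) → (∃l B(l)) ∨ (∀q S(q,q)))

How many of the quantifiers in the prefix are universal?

Rewrite implications/biconditionals: A → B as ¬A ∨ B.
  ¬(¬(∃i ∀l (C(l) ∧ ¬S(l,i))) ∨ (∃l B(l)) ∨ (∀q S(q,q)))
Drive negations inward (¬∀x A ≡ ∃x ¬A, ¬∃x A ≡ ∀x ¬A, De Morgan for ∧/∨):
  (∃i ∀l (C(l) ∧ ¬S(l,i))) ∧ (∀l ¬B(l)) ∧ (∃q ¬S(q,q))
Give each quantifier a distinct variable: l↦v1.
  (∃i ∀l (C(l) ∧ ¬S(l,i))) ∧ (∀v1 ¬B(v1)) ∧ (∃q ¬S(q,q))
Pull the quantifiers to the front (each side's bound variable is not free in the other side):
  ∃i ∀l ∀v1 ∃q (C(l) ∧ ¬S(l,i) ∧ ¬B(v1) ∧ ¬S(q,q))
The prefix is ∃i ∀l ∀v1 ∃q: 2 universal, 2 existential.

2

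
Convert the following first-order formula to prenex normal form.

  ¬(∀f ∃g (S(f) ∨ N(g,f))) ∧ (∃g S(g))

∃f ∀g ∃y1 (¬S(f) ∧ ¬N(g,f) ∧ S(y1))

Push ¬ through the quantifiers and connectives to reach negation normal form:
  (∃f ∀g (¬S(f) ∧ ¬N(g,f))) ∧ (∃g S(g))
Rename bound variables to avoid capture: g↦y1.
  (∃f ∀g (¬S(f) ∧ ¬N(g,f))) ∧ (∃y1 S(y1))
Finally move all quantifiers to the prefix:
  ∃f ∀g ∃y1 (¬S(f) ∧ ¬N(g,f) ∧ S(y1))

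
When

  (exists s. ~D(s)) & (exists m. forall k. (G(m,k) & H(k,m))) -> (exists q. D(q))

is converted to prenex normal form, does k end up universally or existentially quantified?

existential

Eliminate → and ↔ using ¬ and ∨.
  ~((exists s. ~D(s)) & (exists m. forall k. (G(m,k) & H(k,m)))) | (exists q. D(q))
Push ¬ through the quantifiers and connectives to reach negation normal form:
  (forall s. D(s)) | (forall m. exists k. (~G(m,k) | ~H(k,m))) | (exists q. D(q))
All bound variables are already distinct, so no renaming is needed.
Extract every quantifier outward, since the variables are now distinct and don't occur free across branches:
  forall s. forall m. exists k. exists q. (D(s) | ~G(m,k) | ~H(k,m) | D(q))
The quantifier forall k sits under an odd number of negations (counting the antecedent side of each →), so it flips to exists k.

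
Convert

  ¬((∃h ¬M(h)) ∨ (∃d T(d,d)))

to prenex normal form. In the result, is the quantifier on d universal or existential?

universal

Drive negations inward (¬∀x A ≡ ∃x ¬A, ¬∃x A ≡ ∀x ¬A, De Morgan for ∧/∨):
  (∀h M(h)) ∧ (∀d ¬T(d,d))
Finally move all quantifiers to the prefix:
  ∀h ∀d (M(h) ∧ ¬T(d,d))
The quantifier ∃d sits under an odd number of negations, so it flips to ∀d.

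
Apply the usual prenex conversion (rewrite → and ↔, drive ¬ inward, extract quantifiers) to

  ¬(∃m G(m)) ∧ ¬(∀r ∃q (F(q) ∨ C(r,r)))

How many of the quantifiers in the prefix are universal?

Move each ¬ inward, flipping quantifiers it crosses:
  (∀m ¬G(m)) ∧ (∃r ∀q (¬F(q) ∧ ¬C(r,r)))
Finally move all quantifiers to the prefix:
  ∀m ∃r ∀q (¬G(m) ∧ ¬F(q) ∧ ¬C(r,r))
The prefix is ∀m ∃r ∀q: 2 universal, 1 existential.

2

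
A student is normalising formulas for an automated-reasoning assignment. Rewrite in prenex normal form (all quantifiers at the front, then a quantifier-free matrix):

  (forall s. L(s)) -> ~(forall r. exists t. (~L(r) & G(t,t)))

Rewrite implications/biconditionals: A → B as ¬A ∨ B.
  ~(forall s. L(s)) | ~(forall r. exists t. (~L(r) & G(t,t)))
Push ¬ through the quantifiers and connectives to reach negation normal form:
  (exists s. ~L(s)) | (exists r. forall t. (L(r) | ~G(t,t)))
All bound variables are already distinct, so no renaming is needed.
Finally move all quantifiers to the prefix:
  exists s. exists r. forall t. (~L(s) | L(r) | ~G(t,t))

exists s. exists r. forall t. (~L(s) | L(r) | ~G(t,t))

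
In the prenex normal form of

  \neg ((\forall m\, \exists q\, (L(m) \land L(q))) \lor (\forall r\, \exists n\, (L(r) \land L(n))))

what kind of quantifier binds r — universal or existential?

existential

Move each ¬ inward, flipping quantifiers it crosses:
  (\exists m\, \forall q\, (\neg L(m) \lor \neg L(q))) \land (\exists r\, \forall n\, (\neg L(r) \lor \neg L(n)))
All bound variables are already distinct, so no renaming is needed.
Finally move all quantifiers to the prefix:
  \exists m\, \forall q\, \exists r\, \forall n\, ((\neg L(m) \lor \neg L(q)) \land (\neg L(r) \lor \neg L(n)))
The quantifier \forall r sits under an odd number of negations, so it flips to \exists r.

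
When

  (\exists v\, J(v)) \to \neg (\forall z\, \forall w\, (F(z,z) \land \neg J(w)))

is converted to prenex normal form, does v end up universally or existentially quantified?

universal

First replace A → B with ¬A ∨ B.
  \neg (\exists v\, J(v)) \lor \neg (\forall z\, \forall w\, (F(z,z) \land \neg J(w)))
Push ¬ through the quantifiers and connectives to reach negation normal form:
  (\forall v\, \neg J(v)) \lor (\exists z\, \exists w\, (\neg F(z,z) \lor J(w)))
All bound variables are already distinct, so no renaming is needed.
Finally move all quantifiers to the prefix:
  \forall v\, \exists z\, \exists w\, (\neg J(v) \lor \neg F(z,z) \lor J(w))
The quantifier \exists v sits under an odd number of negations (counting the antecedent side of each →), so it flips to \forall v.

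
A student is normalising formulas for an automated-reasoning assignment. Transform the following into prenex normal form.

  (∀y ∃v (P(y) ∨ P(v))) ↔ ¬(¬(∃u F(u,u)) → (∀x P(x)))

First replace A → B with ¬A ∨ B; A ↔ B as (¬A ∨ B) ∧ (¬B ∨ A).
  (¬(∀y ∃v (P(y) ∨ P(v))) ∨ ¬(¬¬(∃u F(u,u)) ∨ (∀x P(x)))) ∧ (¬¬(¬¬(∃u F(u,u)) ∨ (∀x P(x))) ∨ (∀y ∃v (P(y) ∨ P(v))))
Drive negations inward (¬∀x A ≡ ∃x ¬A, ¬∃x A ≡ ∀x ¬A, De Morgan for ∧/∨):
  ((∃y ∀v (¬P(y) ∧ ¬P(v))) ∨ (∀u ¬F(u,u)) ∧ (∃x ¬P(x))) ∧ ((∃u F(u,u)) ∨ (∀x P(x)) ∨ (∀y ∃v (P(y) ∨ P(v))))
Standardize variables apart so no two quantifiers bind the same name: u↦s, x↦b, y↦r, v↦p.
  ((∃y ∀v (¬P(y) ∧ ¬P(v))) ∨ (∀u ¬F(u,u)) ∧ (∃x ¬P(x))) ∧ ((∃s F(s,s)) ∨ (∀b P(b)) ∨ (∀r ∃p (P(r) ∨ P(p))))
Finally move all quantifiers to the prefix:
  ∃y ∀v ∀u ∃x ∃s ∀b ∀r ∃p ((¬P(y) ∧ ¬P(v) ∨ ¬F(u,u) ∧ ¬P(x)) ∧ (F(s,s) ∨ P(b) ∨ P(r) ∨ P(p)))

∃y ∀v ∀u ∃x ∃s ∀b ∀r ∃p ((¬P(y) ∧ ¬P(v) ∨ ¬F(u,u) ∧ ¬P(x)) ∧ (F(s,s) ∨ P(b) ∨ P(r) ∨ P(p)))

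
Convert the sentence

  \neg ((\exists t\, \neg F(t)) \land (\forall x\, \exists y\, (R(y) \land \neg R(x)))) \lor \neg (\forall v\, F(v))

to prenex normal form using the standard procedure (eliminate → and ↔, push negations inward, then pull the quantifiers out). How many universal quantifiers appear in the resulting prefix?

2

Move each ¬ inward, flipping quantifiers it crosses:
  (\forall t\, F(t)) \lor (\exists x\, \forall y\, (\neg R(y) \lor R(x))) \lor (\exists v\, \neg F(v))
All bound variables are already distinct, so no renaming is needed.
Extract every quantifier outward, since the variables are now distinct and don't occur free across branches:
  \forall t\, \exists x\, \forall y\, \exists v\, (F(t) \lor \neg R(y) \lor R(x) \lor \neg F(v))
The prefix is \forall t \exists x \forall y \exists v: 2 universal, 2 existential.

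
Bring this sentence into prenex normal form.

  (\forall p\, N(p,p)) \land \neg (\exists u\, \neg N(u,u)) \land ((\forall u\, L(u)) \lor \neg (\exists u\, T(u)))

\forall p\, \forall u\, \forall a\, \forall w1\, (N(p,p) \land N(u,u) \land (L(a) \lor \neg T(w1)))

Drive negations inward (¬∀x A ≡ ∃x ¬A, ¬∃x A ≡ ∀x ¬A, De Morgan for ∧/∨):
  (\forall p\, N(p,p)) \land (\forall u\, N(u,u)) \land ((\forall u\, L(u)) \lor (\forall u\, \neg T(u)))
Give each quantifier a distinct variable: u↦a, u↦w1.
  (\forall p\, N(p,p)) \land (\forall u\, N(u,u)) \land ((\forall a\, L(a)) \lor (\forall w1\, \neg T(w1)))
Finally move all quantifiers to the prefix:
  \forall p\, \forall u\, \forall a\, \forall w1\, (N(p,p) \land N(u,u) \land (L(a) \lor \neg T(w1)))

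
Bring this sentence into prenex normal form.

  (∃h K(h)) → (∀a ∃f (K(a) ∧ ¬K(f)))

∀h ∀a ∃f (¬K(h) ∨ K(a) ∧ ¬K(f))

Eliminate → and ↔ using ¬ and ∨.
  ¬(∃h K(h)) ∨ (∀a ∃f (K(a) ∧ ¬K(f)))
Drive negations inward (¬∀x A ≡ ∃x ¬A, ¬∃x A ≡ ∀x ¬A, De Morgan for ∧/∨):
  (∀h ¬K(h)) ∨ (∀a ∃f (K(a) ∧ ¬K(f)))
All bound variables are already distinct, so no renaming is needed.
Pull the quantifiers to the front (each side's bound variable is not free in the other side):
  ∀h ∀a ∃f (¬K(h) ∨ K(a) ∧ ¬K(f))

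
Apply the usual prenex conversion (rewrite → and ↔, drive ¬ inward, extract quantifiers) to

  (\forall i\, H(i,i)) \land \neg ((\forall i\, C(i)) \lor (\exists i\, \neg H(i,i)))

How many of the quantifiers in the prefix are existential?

1

Push ¬ through the quantifiers and connectives to reach negation normal form:
  (\forall i\, H(i,i)) \land (\exists i\, \neg C(i)) \land (\forall i\, H(i,i))
Rename bound variables to avoid capture: i↦x, i↦z.
  (\forall i\, H(i,i)) \land (\exists x\, \neg C(x)) \land (\forall z\, H(z,z))
Extract every quantifier outward, since the variables are now distinct and don't occur free across branches:
  \forall i\, \exists x\, \forall z\, (H(i,i) \land \neg C(x) \land H(z,z))
The prefix is \forall i \exists x \forall z: 2 universal, 1 existential.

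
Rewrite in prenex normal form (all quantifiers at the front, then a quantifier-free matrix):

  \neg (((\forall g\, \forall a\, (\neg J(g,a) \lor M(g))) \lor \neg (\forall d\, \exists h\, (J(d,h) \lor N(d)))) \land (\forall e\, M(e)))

\exists g\, \exists a\, \forall d\, \exists h\, \exists e\, (J(g,a) \land \neg M(g) \land (J(d,h) \lor N(d)) \lor \neg M(e))

Push ¬ through the quantifiers and connectives to reach negation normal form:
  (\exists g\, \exists a\, (J(g,a) \land \neg M(g))) \land (\forall d\, \exists h\, (J(d,h) \lor N(d))) \lor (\exists e\, \neg M(e))
All bound variables are already distinct, so no renaming is needed.
Extract every quantifier outward, since the variables are now distinct and don't occur free across branches:
  \exists g\, \exists a\, \forall d\, \exists h\, \exists e\, (J(g,a) \land \neg M(g) \land (J(d,h) \lor N(d)) \lor \neg M(e))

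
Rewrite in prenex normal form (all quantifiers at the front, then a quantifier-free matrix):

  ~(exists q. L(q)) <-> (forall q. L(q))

exists q. forall z1. exists v1. forall s. ((L(q) | L(z1)) & (~L(v1) | ~L(s)))

Rewrite implications/biconditionals: A → B as ¬A ∨ B; A ↔ B as (¬A ∨ B) ∧ (¬B ∨ A).
  (~~(exists q. L(q)) | (forall q. L(q))) & (~(forall q. L(q)) | ~(exists q. L(q)))
Push ¬ through the quantifiers and connectives to reach negation normal form:
  ((exists q. L(q)) | (forall q. L(q))) & ((exists q. ~L(q)) | (forall q. ~L(q)))
Give each quantifier a distinct variable: q↦z1, q↦v1, q↦s.
  ((exists q. L(q)) | (forall z1. L(z1))) & ((exists v1. ~L(v1)) | (forall s. ~L(s)))
Extract every quantifier outward, since the variables are now distinct and don't occur free across branches:
  exists q. forall z1. exists v1. forall s. ((L(q) | L(z1)) & (~L(v1) | ~L(s)))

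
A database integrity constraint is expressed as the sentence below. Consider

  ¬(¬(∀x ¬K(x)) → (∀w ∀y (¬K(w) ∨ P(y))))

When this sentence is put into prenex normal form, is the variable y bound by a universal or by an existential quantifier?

Eliminate → and ↔ using ¬ and ∨.
  ¬(¬¬(∀x ¬K(x)) ∨ (∀w ∀y (¬K(w) ∨ P(y))))
Drive negations inward (¬∀x A ≡ ∃x ¬A, ¬∃x A ≡ ∀x ¬A, De Morgan for ∧/∨):
  (∃x K(x)) ∧ (∃w ∃y (K(w) ∧ ¬P(y)))
Finally move all quantifiers to the prefix:
  ∃x ∃w ∃y (K(x) ∧ K(w) ∧ ¬P(y))
The quantifier ∀y sits under an odd number of negations (counting the antecedent side of each →), so it flips to ∃y.

existential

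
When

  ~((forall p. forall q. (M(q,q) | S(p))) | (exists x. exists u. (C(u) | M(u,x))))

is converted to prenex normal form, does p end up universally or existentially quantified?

Push ¬ through the quantifiers and connectives to reach negation normal form:
  (exists p. exists q. (~M(q,q) & ~S(p))) & (forall x. forall u. (~C(u) & ~M(u,x)))
Pull the quantifiers to the front (each side's bound variable is not free in the other side):
  exists p. exists q. forall x. forall u. (~M(q,q) & ~S(p) & ~C(u) & ~M(u,x))
The quantifier forall p sits under an odd number of negations, so it flips to exists p.

existential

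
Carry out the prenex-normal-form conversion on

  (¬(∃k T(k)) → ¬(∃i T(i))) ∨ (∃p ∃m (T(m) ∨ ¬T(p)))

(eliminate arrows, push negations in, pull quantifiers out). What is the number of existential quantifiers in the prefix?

Rewrite implications/biconditionals: A → B as ¬A ∨ B.
  ¬¬(∃k T(k)) ∨ ¬(∃i T(i)) ∨ (∃p ∃m (T(m) ∨ ¬T(p)))
Drive negations inward (¬∀x A ≡ ∃x ¬A, ¬∃x A ≡ ∀x ¬A, De Morgan for ∧/∨):
  (∃k T(k)) ∨ (∀i ¬T(i)) ∨ (∃p ∃m (T(m) ∨ ¬T(p)))
Pull the quantifiers to the front (each side's bound variable is not free in the other side):
  ∃k ∀i ∃p ∃m (T(k) ∨ ¬T(i) ∨ T(m) ∨ ¬T(p))
The prefix is ∃k ∀i ∃p ∃m: 1 universal, 3 existential.

3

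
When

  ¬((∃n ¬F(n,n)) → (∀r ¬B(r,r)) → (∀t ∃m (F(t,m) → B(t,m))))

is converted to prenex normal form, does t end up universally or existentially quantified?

Eliminate → and ↔ using ¬ and ∨.
  ¬(¬(∃n ¬F(n,n)) ∨ ¬(∀r ¬B(r,r)) ∨ (∀t ∃m (¬F(t,m) ∨ B(t,m))))
Drive negations inward (¬∀x A ≡ ∃x ¬A, ¬∃x A ≡ ∀x ¬A, De Morgan for ∧/∨):
  (∃n ¬F(n,n)) ∧ (∀r ¬B(r,r)) ∧ (∃t ∀m (F(t,m) ∧ ¬B(t,m)))
All bound variables are already distinct, so no renaming is needed.
Pull the quantifiers to the front (each side's bound variable is not free in the other side):
  ∃n ∀r ∃t ∀m (¬F(n,n) ∧ ¬B(r,r) ∧ F(t,m) ∧ ¬B(t,m))
The quantifier ∀t sits under an odd number of negations (counting the antecedent side of each →), so it flips to ∃t.

existential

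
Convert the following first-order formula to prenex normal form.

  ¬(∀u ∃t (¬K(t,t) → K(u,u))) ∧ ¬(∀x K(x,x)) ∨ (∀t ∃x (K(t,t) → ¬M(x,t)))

Rewrite implications/biconditionals: A → B as ¬A ∨ B.
  ¬(∀u ∃t (¬¬K(t,t) ∨ K(u,u))) ∧ ¬(∀x K(x,x)) ∨ (∀t ∃x (¬K(t,t) ∨ ¬M(x,t)))
Push ¬ through the quantifiers and connectives to reach negation normal form:
  (∃u ∀t (¬K(t,t) ∧ ¬K(u,u))) ∧ (∃x ¬K(x,x)) ∨ (∀t ∃x (¬K(t,t) ∨ ¬M(x,t)))
Rename bound variables to avoid capture: t↦x1, x↦w1.
  (∃u ∀t (¬K(t,t) ∧ ¬K(u,u))) ∧ (∃x ¬K(x,x)) ∨ (∀x1 ∃w1 (¬K(x1,x1) ∨ ¬M(w1,x1)))
Extract every quantifier outward, since the variables are now distinct and don't occur free across branches:
  ∃u ∀t ∃x ∀x1 ∃w1 (¬K(t,t) ∧ ¬K(u,u) ∧ ¬K(x,x) ∨ ¬K(x1,x1) ∨ ¬M(w1,x1))

∃u ∀t ∃x ∀x1 ∃w1 (¬K(t,t) ∧ ¬K(u,u) ∧ ¬K(x,x) ∨ ¬K(x1,x1) ∨ ¬M(w1,x1))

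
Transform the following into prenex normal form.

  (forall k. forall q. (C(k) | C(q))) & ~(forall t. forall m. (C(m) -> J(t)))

First replace A → B with ¬A ∨ B.
  (forall k. forall q. (C(k) | C(q))) & ~(forall t. forall m. (~C(m) | J(t)))
Push ¬ through the quantifiers and connectives to reach negation normal form:
  (forall k. forall q. (C(k) | C(q))) & (exists t. exists m. (C(m) & ~J(t)))
All bound variables are already distinct, so no renaming is needed.
Finally move all quantifiers to the prefix:
  forall k. forall q. exists t. exists m. ((C(k) | C(q)) & C(m) & ~J(t))

forall k. forall q. exists t. exists m. ((C(k) | C(q)) & C(m) & ~J(t))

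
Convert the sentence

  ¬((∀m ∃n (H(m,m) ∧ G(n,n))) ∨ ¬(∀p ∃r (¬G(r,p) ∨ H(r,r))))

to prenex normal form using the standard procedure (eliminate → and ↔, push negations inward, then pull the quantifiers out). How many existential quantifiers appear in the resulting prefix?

Push ¬ through the quantifiers and connectives to reach negation normal form:
  (∃m ∀n (¬H(m,m) ∨ ¬G(n,n))) ∧ (∀p ∃r (¬G(r,p) ∨ H(r,r)))
All bound variables are already distinct, so no renaming is needed.
Extract every quantifier outward, since the variables are now distinct and don't occur free across branches:
  ∃m ∀n ∀p ∃r ((¬H(m,m) ∨ ¬G(n,n)) ∧ (¬G(r,p) ∨ H(r,r)))
The prefix is ∃m ∀n ∀p ∃r: 2 universal, 2 existential.

2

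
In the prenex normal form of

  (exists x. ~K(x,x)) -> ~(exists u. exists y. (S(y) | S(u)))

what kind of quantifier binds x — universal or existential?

universal

First replace A → B with ¬A ∨ B.
  ~(exists x. ~K(x,x)) | ~(exists u. exists y. (S(y) | S(u)))
Drive negations inward (¬∀x A ≡ ∃x ¬A, ¬∃x A ≡ ∀x ¬A, De Morgan for ∧/∨):
  (forall x. K(x,x)) | (forall u. forall y. (~S(y) & ~S(u)))
Finally move all quantifiers to the prefix:
  forall x. forall u. forall y. (K(x,x) | ~S(y) & ~S(u))
The quantifier exists x sits under an odd number of negations (counting the antecedent side of each →), so it flips to forall x.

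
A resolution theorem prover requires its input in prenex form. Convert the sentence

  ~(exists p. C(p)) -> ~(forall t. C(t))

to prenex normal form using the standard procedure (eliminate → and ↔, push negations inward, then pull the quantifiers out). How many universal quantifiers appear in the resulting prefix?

Eliminate → and ↔ using ¬ and ∨.
  ~~(exists p. C(p)) | ~(forall t. C(t))
Push ¬ through the quantifiers and connectives to reach negation normal form:
  (exists p. C(p)) | (exists t. ~C(t))
All bound variables are already distinct, so no renaming is needed.
Finally move all quantifiers to the prefix:
  exists p. exists t. (C(p) | ~C(t))
The prefix is exists p exists t: 0 universal, 2 existential.

0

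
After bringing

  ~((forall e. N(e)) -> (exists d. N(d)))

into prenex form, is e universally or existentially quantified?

universal

Eliminate → and ↔ using ¬ and ∨.
  ~(~(forall e. N(e)) | (exists d. N(d)))
Push ¬ through the quantifiers and connectives to reach negation normal form:
  (forall e. N(e)) & (forall d. ~N(d))
All bound variables are already distinct, so no renaming is needed.
Finally move all quantifiers to the prefix:
  forall e. forall d. (N(e) & ~N(d))
The quantifier forall e sits under an even number of negations (counting the antecedent side of each →), so it remains universal.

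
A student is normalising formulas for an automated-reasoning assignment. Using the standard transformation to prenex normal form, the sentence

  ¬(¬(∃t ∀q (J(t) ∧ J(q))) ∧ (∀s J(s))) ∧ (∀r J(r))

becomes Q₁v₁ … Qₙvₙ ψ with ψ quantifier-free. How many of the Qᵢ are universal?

2

Drive negations inward (¬∀x A ≡ ∃x ¬A, ¬∃x A ≡ ∀x ¬A, De Morgan for ∧/∨):
  ((∃t ∀q (J(t) ∧ J(q))) ∨ (∃s ¬J(s))) ∧ (∀r J(r))
All bound variables are already distinct, so no renaming is needed.
Pull the quantifiers to the front (each side's bound variable is not free in the other side):
  ∃t ∀q ∃s ∀r ((J(t) ∧ J(q) ∨ ¬J(s)) ∧ J(r))
The prefix is ∃t ∀q ∃s ∀r: 2 universal, 2 existential.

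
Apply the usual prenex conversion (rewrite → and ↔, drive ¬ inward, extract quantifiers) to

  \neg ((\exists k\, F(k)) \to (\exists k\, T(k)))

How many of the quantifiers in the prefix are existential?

First replace A → B with ¬A ∨ B.
  \neg (\neg (\exists k\, F(k)) \lor (\exists k\, T(k)))
Drive negations inward (¬∀x A ≡ ∃x ¬A, ¬∃x A ≡ ∀x ¬A, De Morgan for ∧/∨):
  (\exists k\, F(k)) \land (\forall k\, \neg T(k))
Give each quantifier a distinct variable: k↦b.
  (\exists k\, F(k)) \land (\forall b\, \neg T(b))
Finally move all quantifiers to the prefix:
  \exists k\, \forall b\, (F(k) \land \neg T(b))
The prefix is \exists k \forall b: 1 universal, 1 existential.

1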